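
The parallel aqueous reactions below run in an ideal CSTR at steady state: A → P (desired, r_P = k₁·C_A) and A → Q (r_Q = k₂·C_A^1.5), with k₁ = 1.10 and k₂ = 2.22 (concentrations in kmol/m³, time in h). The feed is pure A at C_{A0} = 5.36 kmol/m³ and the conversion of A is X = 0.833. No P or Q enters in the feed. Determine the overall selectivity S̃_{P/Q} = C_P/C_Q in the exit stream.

0.524

Exit C_A = C_{A0}(1−X) = 5.36×0.167 = 0.8951 kmol/m³.
In a CSTR the entire volume is at exit conditions, so r_P = 1.10×0.8951 = 0.9846 and r_Q = 2.22×0.8951^1.5 = 1.880.
Overall selectivity = C_P/C_Q = r_Pτ/(r_Qτ) = r_P/r_Q = 0.524.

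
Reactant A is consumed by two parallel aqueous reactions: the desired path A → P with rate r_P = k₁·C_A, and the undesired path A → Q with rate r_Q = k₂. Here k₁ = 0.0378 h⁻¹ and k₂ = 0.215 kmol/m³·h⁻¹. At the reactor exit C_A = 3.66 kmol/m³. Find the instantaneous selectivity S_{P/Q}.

0.643

S_{P/Q} = r_P/r_Q = (k₁·C_A)/(k₂) = (k₁/k₂)·C_A.
= (0.0378×3.660) / (0.215) = 0.1383/0.2150 = 0.643.
Since the desired path is higher order in A, keeping C_A high (PFR or concentrated feed) favours P.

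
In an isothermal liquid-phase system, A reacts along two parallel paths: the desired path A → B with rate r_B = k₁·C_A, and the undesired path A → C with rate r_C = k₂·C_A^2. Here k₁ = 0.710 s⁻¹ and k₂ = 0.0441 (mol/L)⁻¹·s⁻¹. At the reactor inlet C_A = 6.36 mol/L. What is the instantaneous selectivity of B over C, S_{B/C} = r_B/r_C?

S_{B/C} = r_B/r_C = (k₁·C_A)/(k₂·C_A^2) = (k₁/k₂)·C_A⁻¹.
= (0.710×6.360) / (0.0441×6.360^2) = 4.516/1.784 = 2.53.

2.53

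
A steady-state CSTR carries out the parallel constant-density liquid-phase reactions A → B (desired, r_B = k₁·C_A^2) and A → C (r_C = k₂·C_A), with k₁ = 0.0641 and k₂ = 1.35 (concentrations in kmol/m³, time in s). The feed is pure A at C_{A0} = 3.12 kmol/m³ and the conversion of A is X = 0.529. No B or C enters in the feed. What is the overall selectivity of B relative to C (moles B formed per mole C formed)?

0.0698

Exit C_A = C_{A0}(1−X) = 3.12×0.471 = 1.470 kmol/m³.
In a CSTR the entire volume is at exit conditions, so r_B = 0.0641×1.470^2 = 0.1384 and r_C = 1.35×1.470 = 1.984.
Overall selectivity = C_B/C_C = r_Bτ/(r_Cτ) = r_B/r_C = 0.0698.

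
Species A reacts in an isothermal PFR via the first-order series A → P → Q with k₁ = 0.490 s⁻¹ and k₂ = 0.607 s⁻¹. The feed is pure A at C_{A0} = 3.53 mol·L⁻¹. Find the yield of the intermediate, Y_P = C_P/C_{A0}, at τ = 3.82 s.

Solving the coupled first-order balances gives C_P(τ) = [k₁/(k₂−k₁)]·C_{A0}·(e^(−k₁τ) − e^(−k₂τ)).
e^(−k₁τ) = e^(−0.490×3.82) = e^(−1.872) = 0.1538; e^(−k₂τ) = e^(−2.319) = 0.09840.
C_P = 0.490×3.53/(0.607−0.490) × (0.1538−0.09840) = 14.78×0.05545 = 0.8197 mol·L⁻¹.
Y_P = C_P/C_{A0} = 0.8197/3.53 = 0.232.

0.232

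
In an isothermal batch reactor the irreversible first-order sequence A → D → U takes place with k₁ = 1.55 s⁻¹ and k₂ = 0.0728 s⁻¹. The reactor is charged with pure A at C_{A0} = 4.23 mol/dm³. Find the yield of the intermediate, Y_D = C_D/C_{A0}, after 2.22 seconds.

0.859

For first-order series with pure A initially, C_D(t) = k₁C_{A0}/(k₂−k₁)·(e^(−k₁t) − e^(−k₂t)).
e^(−k₁t) = e^(−1.55×2.22) = e^(−3.441) = 0.03203; e^(−k₂t) = e^(−0.1616) = 0.8508.
C_D = 1.55×4.23/(0.0728−1.55) × (0.03203−0.8508) = (-4.438)×(-0.8187) = 3.634 mol/dm³.
Y_D = C_D/C_{A0} = 3.634/4.23 = 0.859.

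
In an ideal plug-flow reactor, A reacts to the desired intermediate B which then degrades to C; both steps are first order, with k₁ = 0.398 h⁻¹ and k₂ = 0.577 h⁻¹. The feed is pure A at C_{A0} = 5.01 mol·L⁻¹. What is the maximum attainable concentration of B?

1.51 mol·L⁻¹

Evaluating C_B at τ_opt = ln(k₂/k₁)/(k₂−k₁) gives C_{B,max}/C_{A0} = (k₁/k₂)^[k₂/(k₂−k₁)].
= (0.398/0.577)^(0.577/(0.577−0.398)) = (0.6898)^(3.223) = 0.3020.
C_{B,max} = 0.3020×5.01 = 1.51 mol·L⁻¹.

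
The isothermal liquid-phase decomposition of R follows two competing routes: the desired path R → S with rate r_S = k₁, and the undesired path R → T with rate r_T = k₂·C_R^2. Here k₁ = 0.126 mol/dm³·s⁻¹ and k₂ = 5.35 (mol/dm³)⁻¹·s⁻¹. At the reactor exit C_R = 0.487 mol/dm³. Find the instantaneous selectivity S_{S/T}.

S_{S/T} = r_S/r_T = (k₁)/(k₂·C_R^2) = (k₁/k₂)·C_R^-2.
= (0.126) / (5.35×0.4870^2) = 0.1260/1.269 = 0.0993.

0.0993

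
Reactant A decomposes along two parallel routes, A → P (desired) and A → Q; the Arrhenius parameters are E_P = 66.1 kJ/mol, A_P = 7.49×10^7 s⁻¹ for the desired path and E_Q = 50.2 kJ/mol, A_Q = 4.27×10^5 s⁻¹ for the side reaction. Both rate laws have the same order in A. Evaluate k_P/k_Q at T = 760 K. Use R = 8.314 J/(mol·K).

14.2

k_P/k_Q = (A_P/A_Q)·exp[−(E_P−E_Q)/(RT)] = (A_P/A_Q)·exp[(E_Q−E_P)/(RT)].
(E_Q−E_P)/(RT) = (50.2−66.1)×10³/(8.314×760) = -15900/6319 = -2.516.
k_P/k_Q = (7.49×10^7/4.27×10^5)·exp(-2.516) = 175.4 × 0.08075 = 14.2.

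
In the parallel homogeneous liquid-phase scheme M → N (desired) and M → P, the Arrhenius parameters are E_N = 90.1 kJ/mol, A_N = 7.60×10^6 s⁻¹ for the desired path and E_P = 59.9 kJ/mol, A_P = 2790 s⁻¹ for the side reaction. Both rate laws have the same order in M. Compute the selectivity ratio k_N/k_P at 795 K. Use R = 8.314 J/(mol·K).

28.2

With equal orders, S_{N/P} = k_N/k_P = (A_N/A_P)·exp[(E_P−E_N)/(RT)].
(E_P−E_N)/(RT) = (59.9−90.1)×10³/(8.314×795) = -30200/6610 = -4.569.
k_N/k_P = (7.60×10^6/2790)·exp(-4.569) = 2724 × 0.01037 = 28.2.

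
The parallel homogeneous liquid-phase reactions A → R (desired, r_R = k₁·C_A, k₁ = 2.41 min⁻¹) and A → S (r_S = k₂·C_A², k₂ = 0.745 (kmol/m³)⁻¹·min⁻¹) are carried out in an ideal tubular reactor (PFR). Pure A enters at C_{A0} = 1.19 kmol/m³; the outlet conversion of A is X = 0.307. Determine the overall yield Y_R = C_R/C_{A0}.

C_A = C_{A0}(1−X) = 0.8247 kmol/m³.
Along a PFR/batch, dC_R/dC_A = −r_R/(r_R+r_S) = −k₁/(k₁+k₂·C_A).
Integrating from C_{A0} to C_A: C_R = (2.41/0.745)·ln[(2.41+0.745·1.19)/(2.41+0.745·0.825)] = 3.235·ln(3.297/3.024) = 0.2788 kmol/m³.
Y_R = C_R/C_{A0} = 0.2788/1.19 = 0.234.

0.234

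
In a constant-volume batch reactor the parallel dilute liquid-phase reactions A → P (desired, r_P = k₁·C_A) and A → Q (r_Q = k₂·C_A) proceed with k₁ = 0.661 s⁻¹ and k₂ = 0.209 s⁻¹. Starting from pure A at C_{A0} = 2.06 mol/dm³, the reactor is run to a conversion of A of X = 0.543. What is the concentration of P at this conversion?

0.850 mol/dm³

C_A = C_{A0}(1−X) = 0.9414 mol/dm³.
Both paths are first order in A, so the instantaneous fraction to P is constant: dC_P/d(−C_A) = k₁/(k₁+k₂) = 0.7598.
C_P = 0.7598·(C_{A0}−C_A) = 0.7598×1.119 = 0.850 mol/dm³.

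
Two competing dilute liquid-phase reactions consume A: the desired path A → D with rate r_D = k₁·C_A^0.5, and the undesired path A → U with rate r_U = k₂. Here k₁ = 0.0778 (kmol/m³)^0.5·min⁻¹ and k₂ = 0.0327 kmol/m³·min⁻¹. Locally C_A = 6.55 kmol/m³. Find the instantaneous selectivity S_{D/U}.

6.09

S_{D/U} = r_D/r_U = (k₁·C_A^0.5)/(k₂) = (k₁/k₂)·C_A^0.5.
= (0.0778×6.550^0.5) / (0.0327) = 0.1991/0.03270 = 6.09.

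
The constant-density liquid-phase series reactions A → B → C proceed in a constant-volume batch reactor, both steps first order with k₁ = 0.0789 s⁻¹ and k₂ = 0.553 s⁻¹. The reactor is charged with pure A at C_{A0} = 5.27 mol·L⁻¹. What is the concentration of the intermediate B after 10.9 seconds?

0.369 mol·L⁻¹

Solving the coupled first-order balances gives C_B(t) = [k₁/(k₂−k₁)]·C_{A0}·(e^(−k₁t) − e^(−k₂t)).
e^(−k₁t) = e^(−0.0789×10.9) = e^(−0.8600) = 0.4232; e^(−k₂t) = e^(−6.028) = 0.002411.
C_B = 0.0789×5.27/(0.553−0.0789) × (0.4232−0.002411) = 0.8770×0.4207 = 0.3690 mol·L⁻¹.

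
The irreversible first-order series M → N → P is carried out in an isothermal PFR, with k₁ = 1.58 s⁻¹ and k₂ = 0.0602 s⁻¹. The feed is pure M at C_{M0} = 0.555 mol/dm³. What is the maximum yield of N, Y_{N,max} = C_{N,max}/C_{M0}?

0.879

At the optimum, C_{N,max}/C_{M0} = (k₁/k₂)^[k₂/(k₂−k₁)].
= (1.58/0.0602)^(0.0602/(0.0602−1.58)) = (26.25)^(-0.03961) = 0.8786.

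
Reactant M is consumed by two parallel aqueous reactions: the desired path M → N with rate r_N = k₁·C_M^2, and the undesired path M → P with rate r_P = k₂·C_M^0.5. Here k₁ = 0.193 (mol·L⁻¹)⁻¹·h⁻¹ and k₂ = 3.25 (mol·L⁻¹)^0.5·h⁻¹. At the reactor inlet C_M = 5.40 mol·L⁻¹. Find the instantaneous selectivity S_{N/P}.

0.745

S_{N/P} = r_N/r_P = (k₁·C_M^2)/(k₂·C_M^0.5) = (k₁/k₂)·C_M^1.5.
= (0.193×5.400^2) / (3.25×5.400^0.5) = 5.628/7.552 = 0.745.
Since the desired path is higher order in M, keeping C_M high (PFR or concentrated feed) favours N.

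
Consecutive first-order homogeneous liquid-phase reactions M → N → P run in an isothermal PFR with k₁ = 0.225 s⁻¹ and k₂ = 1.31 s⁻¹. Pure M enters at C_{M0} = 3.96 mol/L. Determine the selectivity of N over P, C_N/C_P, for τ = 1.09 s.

1.07

For first-order series with pure M initially, C_N(τ) = k₁C_{M0}/(k₂−k₁)·(e^(−k₁τ) − e^(−k₂τ)).
e^(−k₁τ) = e^(−0.225×1.09) = e^(−0.2453) = 0.7825; e^(−k₂τ) = e^(−1.428) = 0.2398.
C_N = 0.225×3.96/(1.31−0.225) × (0.7825−0.2398) = 0.8212×0.5427 = 0.4457 mol/L.
C_M = C_{M0}e^(−k₁τ) = 3.099 mol/L, so C_P = C_{M0}−C_M−C_N = 0.4156 mol/L; C_N/C_P = 1.07.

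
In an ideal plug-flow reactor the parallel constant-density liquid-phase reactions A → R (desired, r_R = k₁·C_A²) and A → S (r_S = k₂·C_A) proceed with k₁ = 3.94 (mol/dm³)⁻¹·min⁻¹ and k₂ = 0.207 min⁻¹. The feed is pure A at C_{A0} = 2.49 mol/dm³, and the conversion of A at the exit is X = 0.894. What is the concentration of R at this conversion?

2.12 mol/dm³

C_A = C_{A0}(1−X) = 0.2639 mol/dm³.
Along a PFR/batch, dC_S/dC_A = −r_S/(r_R+r_S) = −k₂/(k₂+k₁·C_A).
Integrating from C_{A0} to C_A: C_S = (0.207/3.94)·ln[(0.207+3.94·2.49)/(0.207+3.94·0.264)] = 0.05254·ln(10.02/1.247) = 0.1095 mol/dm³.
Then C_R = (C_{A0}−C_A) − C_S = 2.226 − 0.1095 = 2.117 mol/dm³.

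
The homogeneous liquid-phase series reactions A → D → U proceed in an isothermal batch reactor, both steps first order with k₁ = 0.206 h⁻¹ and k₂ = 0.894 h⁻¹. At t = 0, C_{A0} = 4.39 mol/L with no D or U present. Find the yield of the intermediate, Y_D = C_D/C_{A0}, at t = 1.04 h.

Solving the coupled first-order balances gives C_D(t) = [k₁/(k₂−k₁)]·C_{A0}·(e^(−k₁t) − e^(−k₂t)).
e^(−k₁t) = e^(−0.206×1.04) = e^(−0.2142) = 0.8072; e^(−k₂t) = e^(−0.9298) = 0.3946.
C_D = 0.206×4.39/(0.894−0.206) × (0.8072−0.3946) = 1.314×0.4125 = 0.5422 mol/L.
Y_D = C_D/C_{A0} = 0.5422/4.39 = 0.124.

0.124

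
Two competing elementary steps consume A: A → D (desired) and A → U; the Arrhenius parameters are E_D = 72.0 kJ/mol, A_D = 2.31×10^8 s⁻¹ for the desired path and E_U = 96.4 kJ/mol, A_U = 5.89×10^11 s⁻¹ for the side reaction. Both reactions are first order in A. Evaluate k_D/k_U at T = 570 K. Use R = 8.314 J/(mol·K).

0.0675

Since both paths have the same order in A, the concentration cancels and S_{D/U} = k_D/k_U = (A_D/A_U)·exp[(E_U−E_D)/(RT)].
(E_U−E_D)/(RT) = (96.4−72.0)×10³/(8.314×570) = 24400/4739 = 5.149.
k_D/k_U = (2.31×10^8/5.89×10^11)·exp(5.149) = 3.922×10^-4 × 172.2 = 0.0675.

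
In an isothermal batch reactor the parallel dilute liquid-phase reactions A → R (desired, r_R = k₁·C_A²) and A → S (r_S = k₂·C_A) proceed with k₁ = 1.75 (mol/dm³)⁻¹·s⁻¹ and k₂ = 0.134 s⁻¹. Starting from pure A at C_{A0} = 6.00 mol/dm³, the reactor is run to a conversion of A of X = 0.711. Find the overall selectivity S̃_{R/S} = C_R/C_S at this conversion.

45.0

C_A = C_{A0}(1−X) = 1.734 mol/dm³.
Along a PFR/batch, dC_S/dC_A = −r_S/(r_R+r_S) = −k₂/(k₂+k₁·C_A).
Integrating from C_{A0} to C_A: C_S = (0.134/1.75)·ln[(0.134+1.75·6.00)/(0.134+1.75·1.73)] = 0.07657·ln(10.63/3.169) = 0.09271 mol/dm³.
Then C_R = (C_{A0}−C_A) − C_S = 4.266 − 0.09271 = 4.173 mol/dm³.
S̃_{R/S} = C_R/C_S = 4.173/0.09271 = 45.0.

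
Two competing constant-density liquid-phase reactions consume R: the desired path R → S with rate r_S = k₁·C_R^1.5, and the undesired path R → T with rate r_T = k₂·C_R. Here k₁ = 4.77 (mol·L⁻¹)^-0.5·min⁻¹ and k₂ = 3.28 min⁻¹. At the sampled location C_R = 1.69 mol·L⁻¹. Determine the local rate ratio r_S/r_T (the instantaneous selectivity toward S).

S_{S/T} = r_S/r_T = (k₁·C_R^1.5)/(k₂·C_R) = (k₁/k₂)·C_R^0.5.
= (4.77×1.690^1.5) / (3.28×1.690) = 10.48/5.543 = 1.89.
Since the desired path is higher order in R, keeping C_R high (PFR or concentrated feed) favours S.

1.89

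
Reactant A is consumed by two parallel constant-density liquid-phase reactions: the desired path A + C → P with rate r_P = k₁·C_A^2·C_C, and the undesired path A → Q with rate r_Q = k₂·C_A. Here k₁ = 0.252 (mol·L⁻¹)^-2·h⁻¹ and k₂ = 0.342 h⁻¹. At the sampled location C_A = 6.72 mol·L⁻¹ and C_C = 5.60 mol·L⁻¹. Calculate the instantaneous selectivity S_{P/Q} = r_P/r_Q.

27.7

S_{P/Q} = r_P/r_Q = (k₁·C_A^2·C_C)/(k₂·C_A) = (k₁/k₂)·C_A·C_C.
= (0.252×6.720^2×5.600) / (0.342×6.720) = 63.73/2.298 = 27.7.
Since the desired path is higher order in A, keeping C_A high (PFR or concentrated feed) favours P.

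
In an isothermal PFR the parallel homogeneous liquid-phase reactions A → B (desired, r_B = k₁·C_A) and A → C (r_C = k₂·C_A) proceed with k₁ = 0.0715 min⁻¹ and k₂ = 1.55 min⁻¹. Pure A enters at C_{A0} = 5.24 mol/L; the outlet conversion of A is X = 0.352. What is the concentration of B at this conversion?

C_A = C_{A0}(1−X) = 3.396 mol/L.
Both paths are first order in A, so the instantaneous fraction to B is constant: dC_B/d(−C_A) = k₁/(k₁+k₂) = 0.04409.
C_B = 0.04409·(C_{A0}−C_A) = 0.04409×1.844 = 0.0813 mol/L.

0.0813 mol/L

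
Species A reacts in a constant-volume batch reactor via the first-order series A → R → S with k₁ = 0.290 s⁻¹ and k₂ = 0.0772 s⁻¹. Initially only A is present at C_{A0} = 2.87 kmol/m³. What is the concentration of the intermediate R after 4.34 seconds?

1.69 kmol/m³

Solving the coupled first-order balances gives C_R(t) = [k₁/(k₂−k₁)]·C_{A0}·(e^(−k₁t) − e^(−k₂t)).
e^(−k₁t) = e^(−0.290×4.34) = e^(−1.259) = 0.2841; e^(−k₂t) = e^(−0.3350) = 0.7153.
C_R = 0.290×2.87/(0.0772−0.290) × (0.2841−0.7153) = (-3.911)×(-0.4313) = 1.687 kmol/m³.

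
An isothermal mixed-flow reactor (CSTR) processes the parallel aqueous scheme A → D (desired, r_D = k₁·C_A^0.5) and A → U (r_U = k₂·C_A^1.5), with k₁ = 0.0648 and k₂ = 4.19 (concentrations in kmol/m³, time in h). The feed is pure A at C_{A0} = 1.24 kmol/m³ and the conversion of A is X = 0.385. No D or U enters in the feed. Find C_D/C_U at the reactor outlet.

Exit C_A = C_{A0}(1−X) = 1.24×0.615 = 0.7626 kmol/m³.
Rates in a CSTR are evaluated at the outlet concentration: r_D = 0.0648×0.7626^0.5 = 0.05659, r_U = 4.19×0.7626^1.5 = 2.790.
Overall selectivity = C_D/C_U = r_Dτ/(r_Uτ) = r_D/r_U = 0.0203.

0.0203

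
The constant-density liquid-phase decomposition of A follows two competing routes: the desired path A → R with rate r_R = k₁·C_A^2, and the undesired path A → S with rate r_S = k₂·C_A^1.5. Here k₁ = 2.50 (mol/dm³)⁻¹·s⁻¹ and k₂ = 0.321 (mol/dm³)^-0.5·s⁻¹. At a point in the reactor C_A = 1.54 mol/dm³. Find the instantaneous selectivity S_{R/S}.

9.66

S_{R/S} = r_R/r_S = (k₁·C_A^2)/(k₂·C_A^1.5) = (k₁/k₂)·C_A^0.5.
= (2.50×1.540^2) / (0.321×1.540^1.5) = 5.929/0.6135 = 9.66.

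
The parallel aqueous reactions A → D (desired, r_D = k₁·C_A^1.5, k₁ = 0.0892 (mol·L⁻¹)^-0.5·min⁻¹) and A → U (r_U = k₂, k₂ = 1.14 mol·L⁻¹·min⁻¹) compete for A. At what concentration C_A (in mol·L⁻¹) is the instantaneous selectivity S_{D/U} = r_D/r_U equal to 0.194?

S_{D/U} = (k₁/k₂)·C_A^1.5 ⇒ C_A = (S·k₂/k₁)^(1/1.5).
= (0.194×1.14/0.0892)^(0.6667) = (2.479)^(0.6667) = 1.83 mol·L⁻¹.

1.83 mol·L⁻¹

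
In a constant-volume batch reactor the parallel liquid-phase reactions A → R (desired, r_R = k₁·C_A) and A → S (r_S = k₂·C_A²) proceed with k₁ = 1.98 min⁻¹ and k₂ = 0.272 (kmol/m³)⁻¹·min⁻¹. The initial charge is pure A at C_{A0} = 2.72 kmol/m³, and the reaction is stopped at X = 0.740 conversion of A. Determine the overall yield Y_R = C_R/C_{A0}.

0.602

C_A = C_{A0}(1−X) = 0.7072 kmol/m³.
Along a PFR/batch, dC_R/dC_A = −r_R/(r_R+r_S) = −k₁/(k₁+k₂·C_A).
Integrating from C_{A0} to C_A: C_R = (1.98/0.272)·ln[(1.98+0.272·2.72)/(1.98+0.272·0.707)] = 7.279·ln(2.720/2.172) = 1.636 kmol/m³.
Y_R = C_R/C_{A0} = 1.636/2.72 = 0.602.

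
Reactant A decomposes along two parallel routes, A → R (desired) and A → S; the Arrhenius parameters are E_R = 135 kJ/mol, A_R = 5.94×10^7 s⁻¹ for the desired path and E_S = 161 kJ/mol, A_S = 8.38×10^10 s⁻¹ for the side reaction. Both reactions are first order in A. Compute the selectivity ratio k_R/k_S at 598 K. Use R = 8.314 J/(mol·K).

Since both paths have the same order in A, the concentration cancels and S_{R/S} = k_R/k_S = (A_R/A_S)·exp[(E_S−E_R)/(RT)].
(E_S−E_R)/(RT) = (161−135)×10³/(8.314×598) = 26000/4972 = 5.230.
k_R/k_S = (5.94×10^7/8.38×10^10)·exp(5.230) = 7.088×10^-4 × 186.7 = 0.132.

0.132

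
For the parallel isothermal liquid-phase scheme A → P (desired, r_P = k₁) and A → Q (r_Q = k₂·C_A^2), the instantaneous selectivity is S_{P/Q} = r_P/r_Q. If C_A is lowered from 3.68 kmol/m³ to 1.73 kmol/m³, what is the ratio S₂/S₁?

4.52

S_{P/Q} = (k₁/k₂)·C_A^-2, so S₂/S₁ = (C_{A,2}/C_{A,1})^-2.
= (1.73/3.68)^(-2) = (0.4701)^(-2) = 4.52.
Selectivity toward P rises as C_A falls — low-concentration operation is favoured.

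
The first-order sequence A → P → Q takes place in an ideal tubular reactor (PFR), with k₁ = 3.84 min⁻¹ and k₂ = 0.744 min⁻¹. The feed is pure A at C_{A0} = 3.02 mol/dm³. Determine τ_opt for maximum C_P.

The intermediate peaks when r₁ = r₂, i.e. k₁e^(−k₁τ) = k₂e^(−k₂τ), giving τ_opt = ln(k₂/k₁)/(k₂−k₁).
= ln(0.744/3.84)/(0.744−3.84) = ln(0.1938)/-3.096 = -1.641/-3.096 = 0.530 min.

0.530 min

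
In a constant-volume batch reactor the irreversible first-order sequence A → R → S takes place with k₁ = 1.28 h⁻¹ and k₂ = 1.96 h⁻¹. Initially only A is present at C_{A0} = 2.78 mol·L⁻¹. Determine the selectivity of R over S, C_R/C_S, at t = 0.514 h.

1.48

For first-order series with pure A initially, C_R(t) = k₁C_{A0}/(k₂−k₁)·(e^(−k₁t) − e^(−k₂t)).
e^(−k₁t) = e^(−1.28×0.514) = e^(−0.6579) = 0.5179; e^(−k₂t) = e^(−1.007) = 0.3652.
C_R = 1.28×2.78/(1.96−1.28) × (0.5179−0.3652) = 5.233×0.1528 = 0.7995 mol·L⁻¹.
C_A = C_{A0}e^(−k₁t) = 1.440 mol·L⁻¹, so C_S = C_{A0}−C_A−C_R = 0.5407 mol·L⁻¹; C_R/C_S = 1.48.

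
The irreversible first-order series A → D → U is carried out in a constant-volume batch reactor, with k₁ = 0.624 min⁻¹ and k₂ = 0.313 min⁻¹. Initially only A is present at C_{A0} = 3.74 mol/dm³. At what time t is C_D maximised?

Setting dC_D/dt = 0 gives t_opt = ln(k₂/k₁)/(k₂−k₁).
= ln(0.313/0.624)/(0.313−0.624) = ln(0.5016)/-0.3110 = -0.6899/-0.3110 = 2.22 min.

2.22 min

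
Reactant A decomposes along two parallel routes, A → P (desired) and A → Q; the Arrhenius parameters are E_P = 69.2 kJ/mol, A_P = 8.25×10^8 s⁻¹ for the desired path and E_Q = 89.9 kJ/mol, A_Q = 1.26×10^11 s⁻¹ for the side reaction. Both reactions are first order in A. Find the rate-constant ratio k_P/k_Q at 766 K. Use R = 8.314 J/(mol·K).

k_P/k_Q = (A_P/A_Q)·exp[−(E_P−E_Q)/(RT)] = (A_P/A_Q)·exp[(E_Q−E_P)/(RT)].
(E_Q−E_P)/(RT) = (89.9−69.2)×10³/(8.314×766) = 20700/6369 = 3.250.
k_P/k_Q = (8.25×10^8/1.26×10^11)·exp(3.250) = 0.006548 × 25.80 = 0.169.

0.169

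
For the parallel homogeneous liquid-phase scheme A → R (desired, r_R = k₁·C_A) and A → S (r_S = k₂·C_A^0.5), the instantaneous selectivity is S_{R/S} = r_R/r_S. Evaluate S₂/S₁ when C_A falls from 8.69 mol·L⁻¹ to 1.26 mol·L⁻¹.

0.381

S_{R/S} = (k₁/k₂)·C_A^0.5, so S₂/S₁ = (C_{A,2}/C_{A,1})^0.5.
= (1.26/8.69)^0.5 = (0.1450)^0.5 = 0.381.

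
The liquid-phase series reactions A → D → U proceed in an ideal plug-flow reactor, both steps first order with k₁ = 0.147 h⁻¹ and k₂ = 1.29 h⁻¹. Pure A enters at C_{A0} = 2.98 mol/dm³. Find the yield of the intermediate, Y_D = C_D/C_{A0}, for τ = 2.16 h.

For first-order series with pure A initially, C_D(τ) = k₁C_{A0}/(k₂−k₁)·(e^(−k₁τ) − e^(−k₂τ)).
e^(−k₁τ) = e^(−0.147×2.16) = e^(−0.3175) = 0.7280; e^(−k₂τ) = e^(−2.786) = 0.06164.
C_D = 0.147×2.98/(1.29−0.147) × (0.7280−0.06164) = 0.3833×0.6663 = 0.2554 mol/dm³.
Y_D = C_D/C_{A0} = 0.2554/2.98 = 0.0857.

0.0857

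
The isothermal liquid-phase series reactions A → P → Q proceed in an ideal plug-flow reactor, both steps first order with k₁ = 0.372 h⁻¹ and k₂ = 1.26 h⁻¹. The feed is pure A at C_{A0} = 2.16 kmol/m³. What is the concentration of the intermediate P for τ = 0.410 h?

For first-order series with pure A initially, C_P(τ) = k₁C_{A0}/(k₂−k₁)·(e^(−k₁τ) − e^(−k₂τ)).
e^(−k₁τ) = e^(−0.372×0.410) = e^(−0.1525) = 0.8585; e^(−k₂τ) = e^(−0.5166) = 0.5965.
C_P = 0.372×2.16/(1.26−0.372) × (0.8585−0.5965) = 0.9049×0.2620 = 0.2371 kmol/m³.

0.237 kmol/m³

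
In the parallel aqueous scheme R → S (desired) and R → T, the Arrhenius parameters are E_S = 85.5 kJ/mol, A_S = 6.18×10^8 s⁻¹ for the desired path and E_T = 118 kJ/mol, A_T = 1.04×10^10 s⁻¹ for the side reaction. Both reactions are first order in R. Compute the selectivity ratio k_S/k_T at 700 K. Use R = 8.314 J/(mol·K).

With equal orders, S_{S/T} = k_S/k_T = (A_S/A_T)·exp[(E_T−E_S)/(RT)].
(E_T−E_S)/(RT) = (118−85.5)×10³/(8.314×700) = 32500/5820 = 5.584.
k_S/k_T = (6.18×10^8/1.04×10^10)·exp(5.584) = 0.05942 × 266.2 = 15.8.

15.8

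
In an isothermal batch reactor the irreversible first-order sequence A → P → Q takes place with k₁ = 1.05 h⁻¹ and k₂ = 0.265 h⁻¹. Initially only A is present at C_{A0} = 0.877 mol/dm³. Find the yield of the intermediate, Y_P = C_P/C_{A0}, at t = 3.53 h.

The intermediate concentration in a first-order A→B→C sequence is C_P = k₁C_{A0}(e^(−k₁t) − e^(−k₂t))/(k₂−k₁).
e^(−k₁t) = e^(−1.05×3.53) = e^(−3.707) = 0.02456; e^(−k₂t) = e^(−0.9355) = 0.3924.
C_P = 1.05×0.877/(0.265−1.05) × (0.02456−0.3924) = (-1.173)×(-0.3678) = 0.4315 mol/dm³.
Y_P = C_P/C_{A0} = 0.4315/0.877 = 0.492.

0.492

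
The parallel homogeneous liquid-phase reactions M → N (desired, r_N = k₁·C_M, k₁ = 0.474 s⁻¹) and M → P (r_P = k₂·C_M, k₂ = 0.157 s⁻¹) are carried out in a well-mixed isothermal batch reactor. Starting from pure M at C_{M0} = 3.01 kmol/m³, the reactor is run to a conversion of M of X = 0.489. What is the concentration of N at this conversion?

C_M = C_{M0}(1−X) = 1.538 kmol/m³.
Both paths are first order in M, so the instantaneous fraction to N is constant: dC_N/d(−C_M) = k₁/(k₁+k₂) = 0.7512.
C_N = 0.7512·(C_{M0}−C_M) = 0.7512×1.472 = 1.11 kmol/m³.

1.11 kmol/m³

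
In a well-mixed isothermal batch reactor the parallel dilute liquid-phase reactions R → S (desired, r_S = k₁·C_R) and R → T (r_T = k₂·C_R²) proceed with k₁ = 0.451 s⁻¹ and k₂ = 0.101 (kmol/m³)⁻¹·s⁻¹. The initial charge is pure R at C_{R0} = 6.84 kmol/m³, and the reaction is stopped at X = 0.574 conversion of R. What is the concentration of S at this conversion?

C_R = C_{R0}(1−X) = 2.914 kmol/m³.
Along a PFR/batch, dC_S/dC_R = −r_S/(r_S+r_T) = −k₁/(k₁+k₂·C_R).
Integrating from C_{R0} to C_R: C_S = (0.451/0.101)·ln[(0.451+0.101·6.84)/(0.451+0.101·2.91)] = 4.465·ln(1.142/0.7453) = 1.905 kmol/m³.

1.90 kmol/m³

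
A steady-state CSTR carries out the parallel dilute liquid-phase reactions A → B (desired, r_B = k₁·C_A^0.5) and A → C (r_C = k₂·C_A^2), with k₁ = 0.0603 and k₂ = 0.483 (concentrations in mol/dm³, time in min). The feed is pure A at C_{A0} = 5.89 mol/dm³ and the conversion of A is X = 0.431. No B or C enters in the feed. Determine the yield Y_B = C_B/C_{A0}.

0.00860

Exit C_A = C_{A0}(1−X) = 5.89×0.569 = 3.351 mol/dm³.
In a CSTR the entire volume is at exit conditions, so r_B = 0.0603×3.351^0.5 = 0.1104 and r_C = 0.483×3.351^2 = 5.425.
Fraction of consumed A going to B: r_B/(r_B+r_C) = 0.01994.
C_B = 0.01994·C_{A0}·X = 0.01994×5.89×0.431 = 0.0506 mol/dm³; Y_B = C_B/C_{A0} = 0.00860.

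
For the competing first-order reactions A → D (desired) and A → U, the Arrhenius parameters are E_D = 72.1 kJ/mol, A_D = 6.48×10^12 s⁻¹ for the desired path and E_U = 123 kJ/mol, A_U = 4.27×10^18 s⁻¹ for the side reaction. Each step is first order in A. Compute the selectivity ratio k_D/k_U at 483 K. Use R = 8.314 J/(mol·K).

Since both paths have the same order in A, the concentration cancels and S_{D/U} = k_D/k_U = (A_D/A_U)·exp[(E_U−E_D)/(RT)].
(E_U−E_D)/(RT) = (123−72.1)×10³/(8.314×483) = 50900/4016 = 12.68.
k_D/k_U = (6.48×10^12/4.27×10^18)·exp(12.68) = 1.518×10^-6 × 3.198×10^5 = 0.485.
Since E_D < E_U, lowering the temperature improves selectivity toward D.

0.485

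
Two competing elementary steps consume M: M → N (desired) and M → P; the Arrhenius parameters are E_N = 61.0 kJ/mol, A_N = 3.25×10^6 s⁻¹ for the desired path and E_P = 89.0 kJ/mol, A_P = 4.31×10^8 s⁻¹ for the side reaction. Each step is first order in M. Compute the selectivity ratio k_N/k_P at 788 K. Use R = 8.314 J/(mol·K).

k_N/k_P = (A_N/A_P)·exp[−(E_N−E_P)/(RT)] = (A_N/A_P)·exp[(E_P−E_N)/(RT)].
(E_P−E_N)/(RT) = (89.0−61.0)×10³/(8.314×788) = 28000/6551 = 4.274.
k_N/k_P = (3.25×10^6/4.31×10^8)·exp(4.274) = 0.007541 × 71.80 = 0.541.
Since E_N < E_P, lowering the temperature improves selectivity toward N.

0.541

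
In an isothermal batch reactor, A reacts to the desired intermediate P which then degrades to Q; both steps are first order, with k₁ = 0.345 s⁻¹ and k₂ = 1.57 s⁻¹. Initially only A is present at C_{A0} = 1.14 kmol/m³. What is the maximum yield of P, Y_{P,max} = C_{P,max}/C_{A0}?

At the optimum, C_{P,max}/C_{A0} = (k₁/k₂)^[k₂/(k₂−k₁)].
= (0.345/1.57)^(1.57/(1.57−0.345)) = (0.2197)^(1.282) = 0.1434.

0.143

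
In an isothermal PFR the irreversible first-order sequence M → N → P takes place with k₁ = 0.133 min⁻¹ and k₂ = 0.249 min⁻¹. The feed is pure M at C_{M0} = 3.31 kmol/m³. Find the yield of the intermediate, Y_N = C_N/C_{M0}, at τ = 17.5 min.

0.0971

Solving the coupled first-order balances gives C_N(τ) = [k₁/(k₂−k₁)]·C_{M0}·(e^(−k₁τ) − e^(−k₂τ)).
e^(−k₁τ) = e^(−0.133×17.5) = e^(−2.328) = 0.09754; e^(−k₂τ) = e^(−4.357) = 0.01281.
C_N = 0.133×3.31/(0.249−0.133) × (0.09754−0.01281) = 3.795×0.08473 = 0.3216 kmol/m³.
Y_N = C_N/C_{M0} = 0.3216/3.31 = 0.0971.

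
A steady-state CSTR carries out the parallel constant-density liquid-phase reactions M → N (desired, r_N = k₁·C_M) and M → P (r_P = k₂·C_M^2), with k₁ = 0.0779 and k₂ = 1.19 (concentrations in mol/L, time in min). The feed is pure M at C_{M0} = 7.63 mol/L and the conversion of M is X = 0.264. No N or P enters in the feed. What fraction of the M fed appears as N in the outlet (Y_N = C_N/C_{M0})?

Exit C_M = C_{M0}(1−X) = 7.63×0.736 = 5.616 mol/L.
Rates in a CSTR are evaluated at the outlet concentration: r_N = 0.0779×5.616 = 0.4375, r_P = 1.19×5.616^2 = 37.53.
Fraction of consumed M going to N: r_N/(r_N+r_P) = 0.01152.
C_N = 0.01152·C_{M0}·X = 0.01152×7.63×0.264 = 0.0232 mol/L; Y_N = C_N/C_{M0} = 0.00304.

0.00304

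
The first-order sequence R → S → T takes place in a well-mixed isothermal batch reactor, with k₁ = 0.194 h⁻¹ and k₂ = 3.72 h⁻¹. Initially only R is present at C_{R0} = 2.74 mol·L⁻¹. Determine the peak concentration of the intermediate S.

Evaluating C_S at t_opt = ln(k₂/k₁)/(k₂−k₁) gives C_{S,max}/C_{R0} = (k₁/k₂)^[k₂/(k₂−k₁)].
= (0.194/3.72)^(3.72/(3.72−0.194)) = (0.05215)^(1.055) = 0.04433.
C_{S,max} = 0.04433×2.74 = 0.121 mol·L⁻¹.

0.121 mol·L⁻¹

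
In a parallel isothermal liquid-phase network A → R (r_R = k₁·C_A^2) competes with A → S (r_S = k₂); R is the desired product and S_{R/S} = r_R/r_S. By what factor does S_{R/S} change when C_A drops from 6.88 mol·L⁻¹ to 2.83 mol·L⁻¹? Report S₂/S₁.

S_{R/S} = (k₁/k₂)·C_A^2, so S₂/S₁ = (C_{A,2}/C_{A,1})^2.
= (2.83/6.88)^2 = (0.4113)^2 = 0.169.
Selectivity toward R falls as C_A falls — high-concentration operation is favoured.

0.169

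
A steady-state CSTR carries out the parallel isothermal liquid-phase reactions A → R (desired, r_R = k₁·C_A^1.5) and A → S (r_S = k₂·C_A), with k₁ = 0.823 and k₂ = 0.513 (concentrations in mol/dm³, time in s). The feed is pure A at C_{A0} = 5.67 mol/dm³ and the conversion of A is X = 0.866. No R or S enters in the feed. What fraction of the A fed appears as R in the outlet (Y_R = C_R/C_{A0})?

0.505

Exit C_A = C_{A0}(1−X) = 5.67×0.134 = 0.7598 mol/dm³.
A CSTR operates uniformly at the exit composition, giving r_R = 0.5450 and r_S = 0.3898 (each k·C_A^n at C_A = 0.7598).
Fraction of consumed A going to R: r_R/(r_R+r_S) = 0.5831.
C_R = 0.5831·C_{A0}·X = 0.5831×5.67×0.866 = 2.86 mol/dm³; Y_R = C_R/C_{A0} = 0.505.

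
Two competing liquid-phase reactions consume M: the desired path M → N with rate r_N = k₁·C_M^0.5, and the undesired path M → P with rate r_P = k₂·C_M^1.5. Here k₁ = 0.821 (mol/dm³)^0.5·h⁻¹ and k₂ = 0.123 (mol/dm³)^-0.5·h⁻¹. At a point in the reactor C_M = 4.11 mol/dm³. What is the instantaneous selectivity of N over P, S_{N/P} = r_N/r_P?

1.62

S_{N/P} = r_N/r_P = (k₁·C_M^0.5)/(k₂·C_M^1.5) = (k₁/k₂)·C_M⁻¹.
= (0.821×4.110^0.5) / (0.123×4.110^1.5) = 1.664/1.025 = 1.62.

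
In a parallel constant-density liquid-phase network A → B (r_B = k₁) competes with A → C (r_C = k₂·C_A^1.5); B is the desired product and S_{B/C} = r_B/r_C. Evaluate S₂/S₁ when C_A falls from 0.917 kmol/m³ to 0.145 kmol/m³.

15.9

S_{B/C} = (k₁/k₂)·C_A^-1.5, so S₂/S₁ = (C_{A,2}/C_{A,1})^-1.5.
= (0.145/0.917)^(-1.5) = (0.1581)^(-1.5) = 15.9.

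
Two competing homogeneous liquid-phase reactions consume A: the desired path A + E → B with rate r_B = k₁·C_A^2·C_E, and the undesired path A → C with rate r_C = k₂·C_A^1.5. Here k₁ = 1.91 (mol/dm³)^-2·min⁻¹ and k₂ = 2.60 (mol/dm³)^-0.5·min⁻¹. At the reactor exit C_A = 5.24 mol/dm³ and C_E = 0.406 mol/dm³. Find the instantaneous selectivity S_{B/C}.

S_{B/C} = r_B/r_C = (k₁·C_A^2·C_E)/(k₂·C_A^1.5) = (k₁/k₂)·C_A^0.5·C_E.
= (1.91×5.240^2×0.4060) / (2.60×5.240^1.5) = 21.29/31.19 = 0.683.
Since the desired path is higher order in A, keeping C_A high (PFR or concentrated feed) favours B.

0.683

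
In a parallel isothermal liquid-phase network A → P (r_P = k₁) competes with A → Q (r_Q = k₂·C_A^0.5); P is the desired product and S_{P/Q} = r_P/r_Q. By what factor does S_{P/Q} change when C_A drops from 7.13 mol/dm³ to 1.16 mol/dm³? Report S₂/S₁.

S_{P/Q} = (k₁/k₂)·C_A^-0.5, so S₂/S₁ = (C_{A,2}/C_{A,1})^-0.5.
= (1.16/7.13)^(-0.5) = (0.1627)^(-0.5) = 2.48.

2.48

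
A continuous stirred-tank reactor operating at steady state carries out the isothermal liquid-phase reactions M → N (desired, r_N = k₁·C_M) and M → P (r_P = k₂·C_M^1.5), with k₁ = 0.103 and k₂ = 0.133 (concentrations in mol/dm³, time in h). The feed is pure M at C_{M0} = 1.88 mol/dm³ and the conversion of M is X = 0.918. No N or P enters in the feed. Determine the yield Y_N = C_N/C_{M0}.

0.609

Exit C_M = C_{M0}(1−X) = 1.88×0.0820 = 0.1542 mol/dm³.
Rates in a CSTR are evaluated at the outlet concentration: r_N = 0.103×0.1542 = 0.01588, r_P = 0.133×0.1542^1.5 = 0.008050.
Fraction of consumed M going to N: r_N/(r_N+r_P) = 0.6636.
C_N = 0.6636·C_{M0}·X = 0.6636×1.88×0.918 = 1.15 mol/dm³; Y_N = C_N/C_{M0} = 0.609.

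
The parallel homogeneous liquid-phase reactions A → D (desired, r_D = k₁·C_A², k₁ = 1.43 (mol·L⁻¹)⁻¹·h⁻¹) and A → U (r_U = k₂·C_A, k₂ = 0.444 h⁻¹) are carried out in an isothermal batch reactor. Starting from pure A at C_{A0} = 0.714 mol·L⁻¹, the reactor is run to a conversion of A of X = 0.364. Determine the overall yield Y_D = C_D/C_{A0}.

0.237

C_A = C_{A0}(1−X) = 0.4541 mol·L⁻¹.
Along a PFR/batch, dC_U/dC_A = −r_U/(r_D+r_U) = −k₂/(k₂+k₁·C_A).
Integrating from C_{A0} to C_A: C_U = (0.444/1.43)·ln[(0.444+1.43·0.714)/(0.444+1.43·0.454)] = 0.3105·ln(1.465/1.093) = 0.09085 mol·L⁻¹.
Then C_D = (C_{A0}−C_A) − C_U = 0.2599 − 0.09085 = 0.1690 mol·L⁻¹.
Y_D = C_D/C_{A0} = 0.1690/0.714 = 0.237.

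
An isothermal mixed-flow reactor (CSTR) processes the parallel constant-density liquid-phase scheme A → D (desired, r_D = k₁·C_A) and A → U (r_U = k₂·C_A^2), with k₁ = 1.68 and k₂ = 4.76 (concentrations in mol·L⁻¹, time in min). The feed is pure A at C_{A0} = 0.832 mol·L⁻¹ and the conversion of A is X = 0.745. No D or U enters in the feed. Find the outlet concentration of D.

0.387 mol·L⁻¹

Exit C_A = C_{A0}(1−X) = 0.832×0.255 = 0.2122 mol·L⁻¹.
In a CSTR the entire volume is at exit conditions, so r_D = 1.68×0.2122 = 0.3564 and r_U = 4.76×0.2122^2 = 0.2143.
Fraction of consumed A going to D: r_D/(r_D+r_U) = 0.6246.
C_D = 0.6246·C_{A0}·X = 0.6246×0.832×0.745 = 0.387 mol·L⁻¹.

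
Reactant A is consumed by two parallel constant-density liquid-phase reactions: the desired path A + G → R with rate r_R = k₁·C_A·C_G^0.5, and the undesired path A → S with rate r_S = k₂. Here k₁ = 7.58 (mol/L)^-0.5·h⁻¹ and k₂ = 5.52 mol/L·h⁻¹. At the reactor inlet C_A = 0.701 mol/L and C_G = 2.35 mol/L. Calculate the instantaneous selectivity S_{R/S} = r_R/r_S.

S_{R/S} = r_R/r_S = (k₁·C_A·C_G^0.5)/(k₂) = (k₁/k₂)·C_A·C_G^0.5.
= (7.58×0.7010×2.350^0.5) / (5.52) = 8.146/5.520 = 1.48.
Since the desired path is higher order in A, keeping C_A high (PFR or concentrated feed) favours R.

1.48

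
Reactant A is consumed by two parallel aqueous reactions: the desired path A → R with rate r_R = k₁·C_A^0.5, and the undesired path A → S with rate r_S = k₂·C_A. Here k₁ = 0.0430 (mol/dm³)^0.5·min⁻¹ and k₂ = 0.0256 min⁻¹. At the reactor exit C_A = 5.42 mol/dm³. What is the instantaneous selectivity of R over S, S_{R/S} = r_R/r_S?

S_{R/S} = r_R/r_S = (k₁·C_A^0.5)/(k₂·C_A) = (k₁/k₂)·C_A^-0.5.
= (0.0430×5.420^0.5) / (0.0256×5.420) = 0.1001/0.1388 = 0.721.
The undesired path is higher order in A, so low C_A (CSTR or dilute feed) favours R.

0.721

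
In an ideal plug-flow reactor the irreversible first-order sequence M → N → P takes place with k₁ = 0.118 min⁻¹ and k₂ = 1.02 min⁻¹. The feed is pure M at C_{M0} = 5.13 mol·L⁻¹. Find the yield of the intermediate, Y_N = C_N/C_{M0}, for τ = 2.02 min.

The intermediate concentration in a first-order A→B→C sequence is C_N = k₁C_{M0}(e^(−k₁τ) − e^(−k₂τ))/(k₂−k₁).
e^(−k₁τ) = e^(−0.118×2.02) = e^(−0.2384) = 0.7879; e^(−k₂τ) = e^(−2.060) = 0.1274.
C_N = 0.118×5.13/(1.02−0.118) × (0.7879−0.1274) = 0.6711×0.6605 = 0.4433 mol·L⁻¹.
Y_N = C_N/C_{M0} = 0.4433/5.13 = 0.0864.

0.0864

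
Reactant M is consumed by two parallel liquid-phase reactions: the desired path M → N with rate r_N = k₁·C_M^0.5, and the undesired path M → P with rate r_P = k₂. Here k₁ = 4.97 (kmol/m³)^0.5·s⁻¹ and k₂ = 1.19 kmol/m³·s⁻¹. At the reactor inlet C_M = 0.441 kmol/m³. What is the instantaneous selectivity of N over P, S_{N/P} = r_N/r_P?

S_{N/P} = r_N/r_P = (k₁·C_M^0.5)/(k₂) = (k₁/k₂)·C_M^0.5.
= (4.97×0.4410^0.5) / (1.19) = 3.300/1.190 = 2.77.

2.77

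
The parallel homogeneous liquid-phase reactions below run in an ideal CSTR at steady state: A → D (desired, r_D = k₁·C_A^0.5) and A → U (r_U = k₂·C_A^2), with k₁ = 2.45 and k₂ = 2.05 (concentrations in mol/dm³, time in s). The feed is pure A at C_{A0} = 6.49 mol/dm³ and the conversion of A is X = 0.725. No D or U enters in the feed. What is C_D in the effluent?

Exit C_A = C_{A0}(1−X) = 6.49×0.275 = 1.785 mol/dm³.
A CSTR operates uniformly at the exit composition, giving r_D = 3.273 and r_U = 6.530 (each k·C_A^n at C_A = 1.785).
Fraction of consumed A going to D: r_D/(r_D+r_U) = 0.3339.
C_D = 0.3339·C_{A0}·X = 0.3339×6.49×0.725 = 1.57 mol/dm³.

1.57 mol/dm³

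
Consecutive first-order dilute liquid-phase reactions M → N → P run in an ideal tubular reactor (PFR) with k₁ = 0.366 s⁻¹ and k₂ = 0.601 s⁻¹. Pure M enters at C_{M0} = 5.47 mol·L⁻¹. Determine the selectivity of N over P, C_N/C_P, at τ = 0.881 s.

3.26

Solving the coupled first-order balances gives C_N(τ) = [k₁/(k₂−k₁)]·C_{M0}·(e^(−k₁τ) − e^(−k₂τ)).
e^(−k₁τ) = e^(−0.366×0.881) = e^(−0.3224) = 0.7244; e^(−k₂τ) = e^(−0.5295) = 0.5889.
C_N = 0.366×5.47/(0.601−0.366) × (0.7244−0.5889) = 8.519×0.1355 = 1.154 mol·L⁻¹.
C_M = C_{M0}e^(−k₁τ) = 3.962 mol·L⁻¹, so C_P = C_{M0}−C_M−C_N = 0.3536 mol·L⁻¹; C_N/C_P = 3.26.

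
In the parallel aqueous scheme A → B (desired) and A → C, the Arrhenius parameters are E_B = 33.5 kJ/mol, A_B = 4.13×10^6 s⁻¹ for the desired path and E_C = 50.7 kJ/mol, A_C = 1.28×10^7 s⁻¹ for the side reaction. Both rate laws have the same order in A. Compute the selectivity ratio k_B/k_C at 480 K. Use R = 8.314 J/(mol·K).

24.0

With equal orders, S_{B/C} = k_B/k_C = (A_B/A_C)·exp[(E_C−E_B)/(RT)].
(E_C−E_B)/(RT) = (50.7−33.5)×10³/(8.314×480) = 17200/3991 = 4.310.
k_B/k_C = (4.13×10^6/1.28×10^7)·exp(4.310) = 0.3227 × 74.44 = 24.0.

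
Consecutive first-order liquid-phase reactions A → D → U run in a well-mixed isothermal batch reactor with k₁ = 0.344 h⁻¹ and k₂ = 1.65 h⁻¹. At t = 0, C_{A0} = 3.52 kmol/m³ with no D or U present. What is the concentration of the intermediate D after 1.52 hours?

For first-order series with pure A initially, C_D(t) = k₁C_{A0}/(k₂−k₁)·(e^(−k₁t) − e^(−k₂t)).
e^(−k₁t) = e^(−0.344×1.52) = e^(−0.5229) = 0.5928; e^(−k₂t) = e^(−2.508) = 0.08143.
C_D = 0.344×3.52/(1.65−0.344) × (0.5928−0.08143) = 0.9272×0.5114 = 0.4741 kmol/m³.

0.474 kmol/m³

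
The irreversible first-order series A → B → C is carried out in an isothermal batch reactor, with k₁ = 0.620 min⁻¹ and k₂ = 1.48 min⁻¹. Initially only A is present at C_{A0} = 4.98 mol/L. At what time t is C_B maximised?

The intermediate peaks when r₁ = r₂, i.e. k₁e^(−k₁t) = k₂e^(−k₂t), giving t_opt = ln(k₂/k₁)/(k₂−k₁).
= ln(1.48/0.620)/(1.48−0.620) = ln(2.387)/0.8600 = 0.8701/0.8600 = 1.01 min.

1.01 min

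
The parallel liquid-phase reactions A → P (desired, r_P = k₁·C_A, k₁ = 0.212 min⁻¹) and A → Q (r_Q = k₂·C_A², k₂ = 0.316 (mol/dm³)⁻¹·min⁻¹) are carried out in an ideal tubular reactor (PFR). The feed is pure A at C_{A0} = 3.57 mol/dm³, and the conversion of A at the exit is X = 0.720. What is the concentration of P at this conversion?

0.625 mol/dm³

C_A = C_{A0}(1−X) = 0.9996 mol/dm³.
Along a PFR/batch, dC_P/dC_A = −r_P/(r_P+r_Q) = −k₁/(k₁+k₂·C_A).
Integrating from C_{A0} to C_A: C_P = (0.212/0.316)·ln[(0.212+0.316·3.57)/(0.212+0.316·1.000)] = 0.6709·ln(1.340/0.5279) = 0.6250 mol/dm³.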